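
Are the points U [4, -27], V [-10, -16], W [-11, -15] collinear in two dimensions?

No

UV = (-14, 11), UW = (-15, 12).
If collinear, UW would be a scalar multiple of UV. But (-14)·(12) ≠ (11)·(-15) (difference -3), so they are not parallel; the points are not collinear.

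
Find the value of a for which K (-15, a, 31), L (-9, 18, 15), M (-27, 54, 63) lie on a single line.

Direction LM = (-18, 36, 48). From the x-coordinate of K, the parameter along the line is τ = (-15 − (-9))/(-18) = 1/3.
Then a = 18 + 1/3·(36) = 30.

30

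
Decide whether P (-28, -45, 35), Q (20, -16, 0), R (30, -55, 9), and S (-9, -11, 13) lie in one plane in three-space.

Yes

The four points are coplanar iff the 3×3 determinant with rows PQ, PR, PS is zero.
Rows: (48, 29, -35), (58, -10, -26), (19, 34, -22).
Expanding along the first row: (48)(1104) − (29)(-782) + (-35)(2162) = 0.
Zero determinant ⇒ coplanar.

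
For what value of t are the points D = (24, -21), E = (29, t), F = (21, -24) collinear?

-16

The three points are collinear iff det[DE; DF] = 0.
This determinant is linear in t: (3)t + (48) = 0, so t = -16.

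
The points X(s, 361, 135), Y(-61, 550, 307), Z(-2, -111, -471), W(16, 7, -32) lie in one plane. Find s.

The points are coplanar iff XY · (XZ × XW) = 0.
Expanding, this is linear in s: (198375)s + (7802750) = 0.
So s = -118/3.

-118/3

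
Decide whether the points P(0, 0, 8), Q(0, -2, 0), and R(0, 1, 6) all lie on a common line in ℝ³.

No

PQ = (0, -2, -8), PR = (0, 1, -2).
Comparing components 2 and 3: (-2)(-2) − (-8)(1) = 12 ≠ 0, so PQ and PR are not parallel and the points are not collinear.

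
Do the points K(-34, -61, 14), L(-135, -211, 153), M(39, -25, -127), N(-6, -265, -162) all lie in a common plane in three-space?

With K as base: KL = (-101, -150, 139), KM = (73, 36, -141), KN = (28, -204, -176).
KM × KN = (-35100, 8900, -15900).
KL · (KM × KN) = 0.
The scalar triple product vanishes, so the four points are coplanar.

Yes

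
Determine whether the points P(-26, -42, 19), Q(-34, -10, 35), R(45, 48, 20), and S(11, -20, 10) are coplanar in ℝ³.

The four points are coplanar iff the 3×3 determinant with rows PQ, PR, PS is zero.
Rows: (-8, 32, 16), (71, 90, 1), (37, 22, -9).
Expanding along the first row: (-8)(-832) − (32)(-676) + (16)(-1768) = 0.
Zero determinant ⇒ coplanar.

Yes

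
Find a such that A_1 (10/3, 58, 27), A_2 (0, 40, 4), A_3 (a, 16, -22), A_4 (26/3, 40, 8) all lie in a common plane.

Coplanarity ⇔ det[A_1A_2; A_1A_3; A_1A_4] = 0.
Expanding, this is linear in a: (72)a + (-408) = 0.
So a = 17/3.

17/3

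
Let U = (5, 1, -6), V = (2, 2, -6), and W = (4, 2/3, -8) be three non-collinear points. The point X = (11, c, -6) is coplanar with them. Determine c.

A normal to the plane is n = UV × UW = (-2, -6, 2).
X lies in the plane iff n · UX = 0.
This gives (-6)c + (-6) = 0, so c = -1.

-1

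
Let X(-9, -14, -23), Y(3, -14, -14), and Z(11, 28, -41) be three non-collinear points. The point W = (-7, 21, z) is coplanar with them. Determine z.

A normal to the plane is n = XY × XZ = (-378, 396, 504).
W lies in the plane iff n · XW = 0.
This gives (504)z + (24696) = 0, so z = -49.

-49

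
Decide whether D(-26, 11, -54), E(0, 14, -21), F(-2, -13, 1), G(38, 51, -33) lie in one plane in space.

A normal to the plane through D, E, F is n = DE × DF = (957, -638, -696).
The plane has equation n·P = 5684. For G: n·G = 26796.
26796 ≠ 5684, so G is off the plane.

No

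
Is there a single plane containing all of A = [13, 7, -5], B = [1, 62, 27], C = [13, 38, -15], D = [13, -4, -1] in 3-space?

With A as base: AB = (-12, 55, 32), AC = (0, 31, -10), AD = (0, -11, 4).
AC × AD = (14, 0, 0).
AB · (AC × AD) = -168.
Since -168 ≠ 0, the four points are not coplanar.

No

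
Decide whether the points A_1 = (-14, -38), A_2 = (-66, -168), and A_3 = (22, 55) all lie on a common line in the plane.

A_1A_2 = (-52, -130), A_1A_3 = (36, 93).
Twice the signed area of △A_1A_2A_3 is (-52)(93) − (-130)(36) = -156.
The area is nonzero, so the three points are not collinear.

No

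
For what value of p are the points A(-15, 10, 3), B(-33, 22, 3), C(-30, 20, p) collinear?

Direction AB = (-18, 12, 0). From the x-coordinate of C, the parameter along the line is τ = (-30 − (-15))/(-18) = 5/6.
Then p = 3 + 5/6·(0) = 3.

3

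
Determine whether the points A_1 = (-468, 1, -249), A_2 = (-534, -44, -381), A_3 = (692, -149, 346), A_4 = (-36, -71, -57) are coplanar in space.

With A_1 as base: A_1A_2 = (-66, -45, -132), A_1A_3 = (1160, -150, 595), A_1A_4 = (432, -72, 192).
A_1A_3 × A_1A_4 = (14040, 34320, -18720).
A_1A_2 · (A_1A_3 × A_1A_4) = 0.
The scalar triple product vanishes, so the four points are coplanar.

Yes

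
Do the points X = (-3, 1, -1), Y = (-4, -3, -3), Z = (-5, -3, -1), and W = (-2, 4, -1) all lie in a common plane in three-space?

A normal to the plane through X, Y, Z is n = XY × XZ = (-8, 4, -4).
The plane has equation n·P = 32. For W: n·W = 36.
36 ≠ 32, so W is off the plane.

No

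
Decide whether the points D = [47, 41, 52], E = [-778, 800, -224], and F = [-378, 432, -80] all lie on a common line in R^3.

No

DE = (-825, 759, -276), DF = (-425, 391, -132).
Comparing components 2 and 3: (759)(-132) − (-276)(391) = 7728 ≠ 0, so DE and DF are not parallel and the points are not collinear.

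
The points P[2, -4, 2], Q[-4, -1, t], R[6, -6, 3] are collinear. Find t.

1/2

Direction PR = (4, -2, 1). From the x-coordinate of Q, the parameter along the line is τ = (-4 − 2)/4 = -3/2.
Then t = 2 + (-3/2)·(1) = 1/2.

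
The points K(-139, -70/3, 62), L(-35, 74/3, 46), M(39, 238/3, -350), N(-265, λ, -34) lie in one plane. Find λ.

-226/3

The points are coplanar iff KL · (KM × KN) = 0.
Expanding, this is linear in λ: (40000)λ + (9040000/3) = 0.
So λ = -226/3.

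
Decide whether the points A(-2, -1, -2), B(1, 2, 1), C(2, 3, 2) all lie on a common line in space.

AB = (3, 3, 3), AC = (4, 4, 4).
Each component of AC is 4/3 times the corresponding component of AB, so AC = 4/3·AB and the points are collinear.

Yes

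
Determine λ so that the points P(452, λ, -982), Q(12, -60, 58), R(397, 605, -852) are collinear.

700

Collinearity requires PQ × PR = 0; each component is linear in λ.
The x-component gives (910)λ + (-637000) = 0, so λ = 700.
The remaining components then also vanish.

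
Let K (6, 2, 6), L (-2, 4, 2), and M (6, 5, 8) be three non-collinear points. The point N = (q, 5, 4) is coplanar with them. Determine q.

0

The plane through K, L, M has equation 16x + 16y − 24z = -16.
Substituting N: (16)q + (-16) = -16, so q = 0.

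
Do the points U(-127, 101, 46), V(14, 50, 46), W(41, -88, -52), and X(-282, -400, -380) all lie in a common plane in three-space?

A normal to the plane through U, V, W is n = UV × UW = (4998, 13818, -18081).
The plane has equation n·P = -70854. For X: n·X = -65856.
-65856 ≠ -70854, so X is off the plane.

No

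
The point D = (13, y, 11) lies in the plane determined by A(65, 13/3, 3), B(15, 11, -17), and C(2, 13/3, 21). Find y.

The plane through A, B, C has equation 120x + 2160y + 420z = 18420.
Substituting D: (2160)y + (6180) = 18420, so y = 17/3.

17/3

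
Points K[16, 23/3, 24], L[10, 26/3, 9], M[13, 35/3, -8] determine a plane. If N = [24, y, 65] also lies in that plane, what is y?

10/3

The plane through K, L, M has equation 28x − 147y − 21z = -1183.
Substituting N: (-147)y + (-693) = -1183, so y = 10/3.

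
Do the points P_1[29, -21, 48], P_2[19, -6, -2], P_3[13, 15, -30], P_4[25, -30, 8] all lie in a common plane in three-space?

A normal to the plane through P_1, P_2, P_3 is n = P_1P_2 × P_1P_3 = (630, 20, -120).
The plane has equation n·P = 12090. For P_4: n·P_4 = 14190.
14190 ≠ 12090, so P_4 is off the plane.

No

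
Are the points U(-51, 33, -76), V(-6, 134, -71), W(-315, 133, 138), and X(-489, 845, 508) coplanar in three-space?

No

With U as base: UV = (45, 101, 5), UW = (-264, 100, 214), UX = (-438, 812, 584).
UW × UX = (-115368, 60444, -170568).
UV · (UW × UX) = 60444.
Since 60444 ≠ 0, the four points are not coplanar.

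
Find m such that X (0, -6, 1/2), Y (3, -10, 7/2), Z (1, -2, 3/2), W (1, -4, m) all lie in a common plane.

Normal to plane XYZ: n = (-16, 0, 16); plane equation n·P = 8.
Requiring n·W = 8: (16)m + (-16) = 8.
So m = 3/2.

3/2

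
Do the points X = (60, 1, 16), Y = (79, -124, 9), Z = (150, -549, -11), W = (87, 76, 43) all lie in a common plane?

The four points are coplanar iff the 3×3 determinant with rows XY, XZ, XW is zero.
Rows: (19, -125, -7), (90, -550, -27), (27, 75, 27).
Expanding along the first row: (19)(-12825) − (-125)(3159) + (-7)(21600) = 0.
Zero determinant ⇒ coplanar.

Yes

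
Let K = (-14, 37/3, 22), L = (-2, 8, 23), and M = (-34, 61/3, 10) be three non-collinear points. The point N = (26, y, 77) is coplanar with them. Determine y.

A normal to the plane is n = KL × KM = (44, 124, 28/3).
N lies in the plane iff n · KN = 0.
This gives (124)y + (744) = 0, so y = -6.

-6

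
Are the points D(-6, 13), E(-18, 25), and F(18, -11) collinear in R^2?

Yes

DE = (-12, 12), DF = (24, -24).
Checking proportionality: DF = -2·DE, so the vectors are parallel and the points are collinear.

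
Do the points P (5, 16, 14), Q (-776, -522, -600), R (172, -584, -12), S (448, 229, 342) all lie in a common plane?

A normal to the plane through P, Q, R is n = PQ × PR = (-354412, -122844, 558446).
The plane has equation n·X = 4080680. For S: n·S = 4080680.
Equal, so S lies in the plane and all four are coplanar.

Yes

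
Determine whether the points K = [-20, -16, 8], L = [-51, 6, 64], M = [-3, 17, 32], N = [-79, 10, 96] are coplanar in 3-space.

No

With K as base: KL = (-31, 22, 56), KM = (17, 33, 24), KN = (-59, 26, 88).
KM × KN = (2280, -2912, 2389).
KL · (KM × KN) = -960.
Since -960 ≠ 0, the four points are not coplanar.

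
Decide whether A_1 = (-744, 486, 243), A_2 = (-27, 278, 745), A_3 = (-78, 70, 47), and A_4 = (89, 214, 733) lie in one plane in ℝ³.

No

A normal to the plane through A_1, A_2, A_3 is n = A_1A_2 × A_1A_3 = (249600, 474864, -159744).
The plane has equation n·P = 6263712. For A_4: n·A_4 = 6742944.
6742944 ≠ 6263712, so A_4 is off the plane.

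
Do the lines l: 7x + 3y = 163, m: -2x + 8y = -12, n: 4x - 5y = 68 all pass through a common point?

No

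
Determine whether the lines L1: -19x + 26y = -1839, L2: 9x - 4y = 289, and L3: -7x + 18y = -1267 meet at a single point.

Yes

Lines aᵢx + bᵢy = cᵢ with pairwise distinct directions are concurrent exactly when det[aᵢ bᵢ cᵢ] = 0.
Here the determinant is 0.
It vanishes, so the lines are concurrent at (1, -70).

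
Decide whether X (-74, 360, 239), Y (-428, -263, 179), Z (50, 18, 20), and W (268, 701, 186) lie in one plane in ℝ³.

No

A normal to the plane through X, Y, Z is n = XY × XZ = (115917, -84966, 198320).
The plane has equation n·P = 8232862. For W: n·W = 8392110.
8392110 ≠ 8232862, so W is off the plane.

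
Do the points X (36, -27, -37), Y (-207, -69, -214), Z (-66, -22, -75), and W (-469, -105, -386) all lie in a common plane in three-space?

No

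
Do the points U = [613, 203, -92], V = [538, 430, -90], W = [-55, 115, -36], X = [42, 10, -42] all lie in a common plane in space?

A normal to the plane through U, V, W is n = UV × UW = (12888, 2864, 158236).
The plane has equation n·P = -6075976. For X: n·X = -6075976.
Equal, so X lies in the plane and all four are coplanar.

Yes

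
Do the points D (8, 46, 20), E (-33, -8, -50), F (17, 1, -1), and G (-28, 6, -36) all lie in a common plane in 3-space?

No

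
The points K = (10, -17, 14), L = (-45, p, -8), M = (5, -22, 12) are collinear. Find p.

Direction KM = (-5, -5, -2). From the x-coordinate of L, the parameter along the line is τ = (-45 − 10)/(-5) = 11.
Then p = (-17) + 11·(-5) = -72.

-72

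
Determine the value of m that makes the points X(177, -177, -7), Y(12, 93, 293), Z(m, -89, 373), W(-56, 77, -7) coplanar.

201

Coplanarity ⇔ det[XY; XZ; XW] = 0.
Expanding, this is linear in m: (76200)m + (-15316200) = 0.
So m = 201.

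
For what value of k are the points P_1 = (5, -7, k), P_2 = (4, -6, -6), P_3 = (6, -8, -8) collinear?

Collinearity requires P_1P_2 × P_1P_3 = 0; each component is linear in k.
The x-component gives (-2)k + (-14) = 0, so k = -7.
The remaining components then also vanish.

-7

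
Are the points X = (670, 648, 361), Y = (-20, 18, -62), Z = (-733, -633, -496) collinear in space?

No

XY = (-690, -630, -423), XZ = (-1403, -1281, -857).
XY × XZ = (-1953, 2139, 0).
The cross product is nonzero, so the points do not lie on one line.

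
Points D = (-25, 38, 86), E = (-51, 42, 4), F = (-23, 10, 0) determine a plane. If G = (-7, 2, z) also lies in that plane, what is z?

32

The plane through D, E, F has equation −2640x − 2400y + 720z = 36720.
Substituting G: (720)z + (13680) = 36720, so z = 32.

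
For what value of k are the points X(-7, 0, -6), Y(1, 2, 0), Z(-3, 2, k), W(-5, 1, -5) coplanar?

-4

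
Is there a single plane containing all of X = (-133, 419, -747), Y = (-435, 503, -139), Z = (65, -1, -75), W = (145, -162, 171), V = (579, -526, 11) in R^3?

Yes

The plane through X, Y, Z has normal n = XY × XZ = (311808, 323328, 110208) and equation n·P = 11678592.
Checking the remaining points: n·W = 11678592, n·V = 11678592.
All equal 11678592, so all 5 points lie in one plane.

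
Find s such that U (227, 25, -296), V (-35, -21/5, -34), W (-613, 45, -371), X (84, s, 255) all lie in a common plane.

The points are coplanar iff UV · (UW × UX) = 0.
Expanding, this is linear in s: (-239730)s + (-9972768) = 0.
So s = -208/5.

-208/5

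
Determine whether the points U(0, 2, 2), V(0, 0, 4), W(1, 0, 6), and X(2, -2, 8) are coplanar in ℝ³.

No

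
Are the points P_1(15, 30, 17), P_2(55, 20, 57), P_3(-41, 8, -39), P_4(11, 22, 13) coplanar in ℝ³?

A normal to the plane through P_1, P_2, P_3 is n = P_1P_2 × P_1P_3 = (1440, 0, -1440).
The plane has equation n·P = -2880. For P_4: n·P_4 = -2880.
Equal, so P_4 lies in the plane and all four are coplanar.

Yes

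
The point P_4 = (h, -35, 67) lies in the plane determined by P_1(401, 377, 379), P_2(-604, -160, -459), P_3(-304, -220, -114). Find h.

Coplanarity requires P_1P_2 · (P_1P_3 × P_1P_4) = 0.
P_1P_2 = (-1005, -537, -838), P_1P_3 = (-705, -597, -493); the triple product is linear in h with coefficient -235545 and constant term -13897155.
Setting it to zero: h = -59.

-59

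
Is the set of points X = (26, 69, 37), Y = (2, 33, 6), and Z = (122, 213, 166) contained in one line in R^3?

No

XY = (-24, -36, -31), XZ = (96, 144, 129).
Comparing components 2 and 3: (-36)(129) − (-31)(144) = -180 ≠ 0, so XY and XZ are not parallel and the points are not collinear.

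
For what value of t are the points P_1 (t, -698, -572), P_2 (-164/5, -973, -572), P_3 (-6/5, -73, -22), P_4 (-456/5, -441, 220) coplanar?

The points are coplanar iff P_1P_2 · (P_1P_3 × P_1P_4) = 0.
Expanding, this is linear in t: (-420200)t + (1932920) = 0.
So t = 23/5.

23/5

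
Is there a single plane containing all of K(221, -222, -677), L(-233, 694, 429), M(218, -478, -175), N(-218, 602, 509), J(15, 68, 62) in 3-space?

Yes

The plane through K, L, M has normal n = KL × KM = (742968, 224590, 118972) and equation n·P = 33792904.
Checking the remaining points: n·N = 33792904, n·J = 33792904.
All equal 33792904, so all 5 points lie in one plane.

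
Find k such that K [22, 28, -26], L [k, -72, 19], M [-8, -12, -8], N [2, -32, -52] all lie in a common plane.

Normal to plane KMN: n = (2120, -1140, 1000); plane equation n·P = -11280.
Requiring n·L = -11280: (2120)k + (101080) = -11280.
So k = -53.

-53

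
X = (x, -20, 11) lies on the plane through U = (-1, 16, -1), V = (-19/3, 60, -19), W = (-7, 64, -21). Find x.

Coplanarity requires UV · (UW × UX) = 0.
UV = (-16/3, 44, -18), UW = (-6, 48, -20); the triple product is linear in x with coefficient -16 and constant term 32.
Setting it to zero: x = 2.

2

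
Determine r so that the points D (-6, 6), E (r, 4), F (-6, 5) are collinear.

The three points are collinear iff det[DE; DF] = 0.
This determinant is linear in r: (-1)r + (-6) = 0, so r = -6.

-6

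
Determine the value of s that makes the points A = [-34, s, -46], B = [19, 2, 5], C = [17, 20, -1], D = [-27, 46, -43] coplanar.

35

The points are coplanar iff AB · (AC × AD) = 0.
Expanding, this is linear in s: (-180)s + (6300) = 0.
So s = 35.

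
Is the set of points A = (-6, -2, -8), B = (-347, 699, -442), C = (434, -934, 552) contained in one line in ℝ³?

AB = (-341, 701, -434), AC = (440, -932, 560).
Comparing components 2 and 3: (701)(560) − (-434)(-932) = -11928 ≠ 0, so AB and AC are not parallel and the points are not collinear.

No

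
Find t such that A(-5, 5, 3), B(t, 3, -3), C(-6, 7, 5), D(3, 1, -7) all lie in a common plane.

Normal to plane ACD: n = (-12, 6, -12); plane equation n·P = 54.
Requiring n·B = 54: (-12)t + (54) = 54.
So t = 0.

0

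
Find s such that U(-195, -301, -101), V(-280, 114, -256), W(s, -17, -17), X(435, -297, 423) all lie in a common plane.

The points are coplanar iff UV · (UW × UX) = 0.
Expanding, this is linear in s: (-218080)s + (-5452000) = 0.
So s = -25.

-25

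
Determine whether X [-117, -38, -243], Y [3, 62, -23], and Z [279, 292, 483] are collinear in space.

XY = (120, 100, 220), XZ = (396, 330, 726).
XY × XZ = (0, 0, 0).
The cross product vanishes, so the three points are collinear.

Yes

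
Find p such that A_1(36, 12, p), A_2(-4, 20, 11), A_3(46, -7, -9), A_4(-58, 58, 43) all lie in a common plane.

11

The points are coplanar iff A_1A_2 · (A_1A_3 × A_1A_4) = 0.
Expanding, this is linear in p: (-442)p + (4862) = 0.
So p = 11.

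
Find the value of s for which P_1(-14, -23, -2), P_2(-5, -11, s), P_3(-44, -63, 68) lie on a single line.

Direction P_1P_3 = (-30, -40, 70). From the x-coordinate of P_2, the parameter along the line is τ = (-5 − (-14))/(-30) = -3/10.
Then s = (-2) + (-3/10)·(70) = -23.

-23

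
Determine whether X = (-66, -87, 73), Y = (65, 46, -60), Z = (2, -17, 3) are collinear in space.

No

XY = (131, 133, -133), XZ = (68, 70, -70).
Comparing components 3 and 1: (-133)(68) − (131)(-70) = 126 ≠ 0, so XY and XZ are not parallel and the points are not collinear.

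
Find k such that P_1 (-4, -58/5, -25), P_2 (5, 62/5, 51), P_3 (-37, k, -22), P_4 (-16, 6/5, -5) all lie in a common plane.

22/5

The points are coplanar iff P_1P_2 · (P_1P_3 × P_1P_4) = 0.
Expanding, this is linear in k: (1092)k + (-24024/5) = 0.
So k = 22/5.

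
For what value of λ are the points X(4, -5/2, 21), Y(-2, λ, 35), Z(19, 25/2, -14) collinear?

-17/2

Collinearity requires XY × XZ = 0; each component is linear in λ.
The x-component gives (-35)λ + (-595/2) = 0, so λ = -17/2.
The remaining components then also vanish.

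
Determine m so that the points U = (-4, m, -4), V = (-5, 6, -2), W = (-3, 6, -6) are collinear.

Direction VW = (2, 0, -4). From the x-coordinate of U, the parameter along the line is τ = (-4 − (-5))/2 = 1/2.
Then m = 6 + 1/2·(0) = 6.

6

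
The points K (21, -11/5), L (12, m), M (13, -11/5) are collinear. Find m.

Collinearity: (L − K) must be parallel to (M − K) = (-8, 0).
Cross-multiplying the components: (m − (-11/5))·(-8) = (-9)·(0).
Solving gives m = -11/5.

-11/5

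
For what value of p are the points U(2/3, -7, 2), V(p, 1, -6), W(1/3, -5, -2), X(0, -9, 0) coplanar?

2/3

The points are coplanar iff UV · (UW × UX) = 0.
Expanding, this is linear in p: (-12)p + (8) = 0.
So p = 2/3.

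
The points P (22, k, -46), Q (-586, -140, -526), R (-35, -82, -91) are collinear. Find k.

Direction QR = (551, 58, 435). From the x-coordinate of P, the parameter along the line is τ = (22 − (-586))/551 = 32/29.
Then k = (-140) + 32/29·(58) = -76.

-76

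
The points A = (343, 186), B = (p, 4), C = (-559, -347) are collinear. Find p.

35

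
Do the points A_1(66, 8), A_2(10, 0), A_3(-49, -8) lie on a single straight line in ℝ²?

No

A_1A_2 = (-56, -8), A_1A_3 = (-115, -16).
det[A_1A_2; A_1A_3] = (-56)(-16) − (-8)(-115) = -24.
The determinant is nonzero, so they are not collinear.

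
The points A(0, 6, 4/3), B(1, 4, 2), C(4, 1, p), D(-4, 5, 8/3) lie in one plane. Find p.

Coplanarity ⇔ det[AB; AC; AD] = 0.
Expanding, this is linear in p: (9)p + (-24) = 0.
So p = 8/3.

8/3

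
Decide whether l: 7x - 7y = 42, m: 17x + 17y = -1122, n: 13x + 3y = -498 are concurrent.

Yes

Intersecting l and m: solving the 2×2 system gives (x, y) = (-30, -36).
Substitute into n: (13)(-30) + (3)(-36) = -498.
This equals -498, so (-30, -36) lies on all three lines and they are concurrent.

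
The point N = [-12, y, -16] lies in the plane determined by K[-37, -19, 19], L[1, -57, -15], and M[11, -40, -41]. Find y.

Coplanarity requires KL · (KM × KN) = 0.
KL = (38, -38, -34), KM = (48, -21, -60); the triple product is linear in y with coefficient 648 and constant term 15552.
Setting it to zero: y = -24.

-24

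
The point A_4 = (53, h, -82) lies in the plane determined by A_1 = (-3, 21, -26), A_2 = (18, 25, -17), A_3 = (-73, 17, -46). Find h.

-43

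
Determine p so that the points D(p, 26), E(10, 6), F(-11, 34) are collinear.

-5

The three points are collinear iff det[DE; DF] = 0.
This determinant is linear in p: (-28)p + (-140) = 0, so p = -5.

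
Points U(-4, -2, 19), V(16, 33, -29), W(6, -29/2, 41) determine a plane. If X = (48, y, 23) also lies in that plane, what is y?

5

A normal to the plane is n = UV × UW = (170, -920, -600).
X lies in the plane iff n · UX = 0.
This gives (-920)y + (4600) = 0, so y = 5.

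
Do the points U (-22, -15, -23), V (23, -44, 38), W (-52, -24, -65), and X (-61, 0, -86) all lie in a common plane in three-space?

No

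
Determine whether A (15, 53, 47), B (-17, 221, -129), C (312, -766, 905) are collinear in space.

No

AB = (-32, 168, -176), AC = (297, -819, 858).
Comparing components 3 and 1: (-176)(297) − (-32)(858) = -24816 ≠ 0, so AB and AC are not parallel and the points are not collinear.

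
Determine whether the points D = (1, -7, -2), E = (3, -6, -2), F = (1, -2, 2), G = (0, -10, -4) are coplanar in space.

A normal to the plane through D, E, F is n = DE × DF = (4, -8, 10).
The plane has equation n·P = 40. For G: n·G = 40.
Equal, so G lies in the plane and all four are coplanar.

Yes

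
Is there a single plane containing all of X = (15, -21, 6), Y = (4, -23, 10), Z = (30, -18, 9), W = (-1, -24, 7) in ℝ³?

No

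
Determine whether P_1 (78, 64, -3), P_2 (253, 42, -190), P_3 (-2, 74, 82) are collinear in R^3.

P_1P_2 = (175, -22, -187), P_1P_3 = (-80, 10, 85).
Comparing components 3 and 1: (-187)(-80) − (175)(85) = 85 ≠ 0, so P_1P_2 and P_1P_3 are not parallel and the points are not collinear.

No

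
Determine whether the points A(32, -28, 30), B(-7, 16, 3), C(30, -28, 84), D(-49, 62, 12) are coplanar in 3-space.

A normal to the plane through A, B, C is n = AB × AC = (2376, 2160, 88).
The plane has equation n·P = 18192. For D: n·D = 18552.
18552 ≠ 18192, so D is off the plane.

No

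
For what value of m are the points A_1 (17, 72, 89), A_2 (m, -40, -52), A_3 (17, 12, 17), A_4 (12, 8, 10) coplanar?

2

The points are coplanar iff A_1A_2 · (A_1A_3 × A_1A_4) = 0.
Expanding, this is linear in m: (132)m + (-264) = 0.
So m = 2.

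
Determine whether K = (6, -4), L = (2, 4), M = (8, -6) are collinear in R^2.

No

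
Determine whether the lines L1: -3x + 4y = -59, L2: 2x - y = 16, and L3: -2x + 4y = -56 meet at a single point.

Intersecting L1 and L2: solving the 2×2 system gives (x, y) = (1, -14).
Substitute into L3: (-2)(1) + (4)(-14) = -58.
But L3 requires -56 ≠ -58, so the three lines have no common point.

No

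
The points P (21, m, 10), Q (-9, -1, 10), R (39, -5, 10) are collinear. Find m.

-7/2

Direction QR = (48, -4, 0). From the x-coordinate of P, the parameter along the line is τ = (21 − (-9))/48 = 5/8.
Then m = (-1) + 5/8·(-4) = -7/2.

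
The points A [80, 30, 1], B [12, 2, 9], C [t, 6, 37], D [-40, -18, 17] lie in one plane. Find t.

Coplanarity ⇔ det[AB; AC; AD] = 0.
Expanding, this is linear in t: (64)t + (1408) = 0.
So t = -22.

-22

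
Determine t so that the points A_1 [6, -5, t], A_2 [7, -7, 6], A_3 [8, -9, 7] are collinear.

5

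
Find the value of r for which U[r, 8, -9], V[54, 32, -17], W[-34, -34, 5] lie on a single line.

22

Collinearity requires UV × UW = 0; each component is linear in r.
The y-component gives (22)r + (-484) = 0, so r = 22.
The remaining components then also vanish.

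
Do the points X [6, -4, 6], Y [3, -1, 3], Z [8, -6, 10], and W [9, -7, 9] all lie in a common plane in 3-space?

Yes

The four points are coplanar iff the 3×3 determinant with rows XY, XZ, XW is zero.
Rows: (-3, 3, -3), (2, -2, 4), (3, -3, 3).
Expanding along the first row: (-3)(6) − (3)(-6) + (-3)(0) = 0.
Zero determinant ⇒ coplanar.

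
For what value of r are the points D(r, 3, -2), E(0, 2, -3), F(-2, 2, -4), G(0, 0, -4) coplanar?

The points are coplanar iff DE · (DF × DG) = 0.
Expanding, this is linear in r: (2)r + (-2) = 0.
So r = 1.

1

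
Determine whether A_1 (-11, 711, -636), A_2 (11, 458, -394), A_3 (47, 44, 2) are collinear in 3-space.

A_1A_2 = (22, -253, 242), A_1A_3 = (58, -667, 638).
Each component of A_1A_3 is 29/11 times the corresponding component of A_1A_2, so A_1A_3 = 29/11·A_1A_2 and the points are collinear.

Yes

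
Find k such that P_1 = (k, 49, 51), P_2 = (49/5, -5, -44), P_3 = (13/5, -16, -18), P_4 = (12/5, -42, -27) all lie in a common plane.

Coplanarity ⇔ det[P_1P_2; P_1P_3; P_1P_4] = 0.
Expanding, this is linear in k: (-775)k + (-6200) = 0.
So k = -8.

-8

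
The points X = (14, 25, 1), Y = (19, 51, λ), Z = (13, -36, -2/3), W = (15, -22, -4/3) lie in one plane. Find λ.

-1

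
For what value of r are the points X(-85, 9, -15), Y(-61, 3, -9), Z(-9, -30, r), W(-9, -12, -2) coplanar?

-56

Normal to plane XYW: n = (48, 144, -48); plane equation n·P = -2064.
Requiring n·Z = -2064: (-48)r + (-4752) = -2064.
So r = -56.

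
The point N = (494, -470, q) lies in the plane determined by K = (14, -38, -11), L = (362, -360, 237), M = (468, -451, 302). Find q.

313

Coplanarity requires KL · (KM × KN) = 0.
KL = (348, -322, 248), KM = (454, -413, 313); the triple product is linear in q with coefficient 2464 and constant term -771232.
Setting it to zero: q = 313.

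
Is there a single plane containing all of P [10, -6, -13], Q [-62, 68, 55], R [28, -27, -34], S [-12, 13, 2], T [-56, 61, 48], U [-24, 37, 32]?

Yes

The plane through P, Q, R has normal n = PQ × PR = (-126, -288, 180) and equation n·X = -1872.
Checking the remaining points: n·S = -1872, n·T = -1872, n·U = -1872.
All equal -1872, so all 6 points lie in one plane.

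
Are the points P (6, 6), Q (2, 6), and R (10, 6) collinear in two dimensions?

Yes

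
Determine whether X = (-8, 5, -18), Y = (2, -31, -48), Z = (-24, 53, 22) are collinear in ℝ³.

No

XY = (10, -36, -30), XZ = (-16, 48, 40).
Comparing components 3 and 1: (-30)(-16) − (10)(40) = 80 ≠ 0, so XY and XZ are not parallel and the points are not collinear.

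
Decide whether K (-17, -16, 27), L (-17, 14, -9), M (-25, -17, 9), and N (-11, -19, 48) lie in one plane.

No

With K as base: KL = (0, 30, -36), KM = (-8, -1, -18), KN = (6, -3, 21).
KM × KN = (-75, 60, 30).
KL · (KM × KN) = 720.
Since 720 ≠ 0, the four points are not coplanar.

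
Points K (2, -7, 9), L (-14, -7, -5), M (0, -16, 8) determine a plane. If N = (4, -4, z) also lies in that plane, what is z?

Coplanarity requires KL · (KM × KN) = 0.
KL = (-16, 0, -14), KM = (-2, -9, -1); the triple product is linear in z with coefficient 144 and constant term -1512.
Setting it to zero: z = 21/2.

21/2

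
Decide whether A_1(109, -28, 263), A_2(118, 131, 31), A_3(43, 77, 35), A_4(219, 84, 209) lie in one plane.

No

A normal to the plane through A_1, A_2, A_3 is n = A_1A_2 × A_1A_3 = (-11892, 17364, 11439).
The plane has equation n·P = 1226037. For A_4: n·A_4 = 1244979.
1244979 ≠ 1226037, so A_4 is off the plane.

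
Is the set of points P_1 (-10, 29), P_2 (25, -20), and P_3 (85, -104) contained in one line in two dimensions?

P_1P_2 = (35, -49), P_1P_3 = (95, -133).
det[P_1P_2; P_1P_3] = (35)(-133) − (-49)(95) = 0.
The determinant is zero, so the points are collinear.

Yes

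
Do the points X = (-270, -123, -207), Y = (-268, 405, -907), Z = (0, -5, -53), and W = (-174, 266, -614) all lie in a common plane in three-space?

No

A normal to the plane through X, Y, Z is n = XY × XZ = (163912, -189308, -142324).
The plane has equation n·P = 8489712. For W: n·W = 8510320.
8510320 ≠ 8489712, so W is off the plane.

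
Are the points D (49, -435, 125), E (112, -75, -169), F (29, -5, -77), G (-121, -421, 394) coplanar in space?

A normal to the plane through D, E, F is n = DE × DF = (53700, 18606, 34290).
The plane has equation n·P = -1176060. For G: n·G = -820566.
-820566 ≠ -1176060, so G is off the plane.

No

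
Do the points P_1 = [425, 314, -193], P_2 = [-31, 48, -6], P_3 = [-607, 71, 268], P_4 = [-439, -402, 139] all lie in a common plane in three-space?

Yes

A normal to the plane through P_1, P_2, P_3 is n = P_1P_2 × P_1P_3 = (-77185, 17232, -163704).
The plane has equation n·P = 4202095. For P_4: n·P_4 = 4202095.
Equal, so P_4 lies in the plane and all four are coplanar.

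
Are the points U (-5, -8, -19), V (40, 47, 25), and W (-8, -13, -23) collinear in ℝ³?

UV = (45, 55, 44), UW = (-3, -5, -4).
UV × UW = (0, 48, -60).
The cross product is nonzero, so the points do not lie on one line.

No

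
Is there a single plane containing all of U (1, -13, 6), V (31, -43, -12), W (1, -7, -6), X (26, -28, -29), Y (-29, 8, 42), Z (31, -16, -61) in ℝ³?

No

The plane through U, V, W has normal n = UV × UW = (468, 360, 180) and equation n·P = -3132.
Checking the remaining points: n·X = -3132, n·Y = -3132, n·Z = -2232.
Since n·Z = -2232 ≠ -3132, Z is off the plane and the points are not all coplanar.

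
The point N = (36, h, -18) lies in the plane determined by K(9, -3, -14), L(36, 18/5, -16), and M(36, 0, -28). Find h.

Coplanarity requires KL · (KM × KN) = 0.
KL = (27, 33/5, -2), KM = (27, 3, -14); the triple product is linear in h with coefficient 324 and constant term -972.
Setting it to zero: h = 3.

3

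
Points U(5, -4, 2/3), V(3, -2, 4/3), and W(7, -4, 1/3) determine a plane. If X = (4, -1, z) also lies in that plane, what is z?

Coplanarity requires UV · (UW × UX) = 0.
UV = (-2, 2, 2/3), UW = (2, 0, -1/3); the triple product is linear in z with coefficient -4 and constant term 16/3.
Setting it to zero: z = 4/3.

4/3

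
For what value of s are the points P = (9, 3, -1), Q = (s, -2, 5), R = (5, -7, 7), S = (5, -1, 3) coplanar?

The points are coplanar iff PQ · (PR × PS) = 0.
Expanding, this is linear in s: (-8)s + (8) = 0.
So s = 1.

1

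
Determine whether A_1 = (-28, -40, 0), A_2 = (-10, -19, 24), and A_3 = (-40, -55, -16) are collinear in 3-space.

No

A_1A_2 = (18, 21, 24), A_1A_3 = (-12, -15, -16).
A_1A_2 × A_1A_3 = (24, 0, -18).
The cross product is nonzero, so the points do not lie on one line.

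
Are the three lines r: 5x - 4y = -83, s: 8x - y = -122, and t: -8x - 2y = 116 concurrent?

Intersecting r and s: solving the 2×2 system gives (x, y) = (-15, 2).
Substitute into t: (-8)(-15) + (-2)(2) = 116.
This equals 116, so (-15, 2) lies on all three lines and they are concurrent.

Yes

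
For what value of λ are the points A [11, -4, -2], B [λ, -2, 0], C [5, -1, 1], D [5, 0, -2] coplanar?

7

Normal to plane ACD: n = (-12, -18, -6); plane equation n·P = -48.
Requiring n·B = -48: (-12)λ + (36) = -48.
So λ = 7.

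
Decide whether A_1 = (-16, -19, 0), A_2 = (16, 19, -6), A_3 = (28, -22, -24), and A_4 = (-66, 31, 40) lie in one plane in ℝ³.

With A_1 as base: A_1A_2 = (32, 38, -6), A_1A_3 = (44, -3, -24), A_1A_4 = (-50, 50, 40).
A_1A_3 × A_1A_4 = (1080, -560, 2050).
A_1A_2 · (A_1A_3 × A_1A_4) = 980.
Since 980 ≠ 0, the four points are not coplanar.

No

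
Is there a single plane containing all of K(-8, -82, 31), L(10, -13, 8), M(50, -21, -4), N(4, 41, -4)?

No

A normal to the plane through K, L, M is n = KL × KM = (-1012, -704, -2904).
The plane has equation n·P = -24200. For N: n·N = -21296.
-21296 ≠ -24200, so N is off the plane.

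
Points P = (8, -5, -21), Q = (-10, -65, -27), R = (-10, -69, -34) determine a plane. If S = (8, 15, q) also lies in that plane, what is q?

A normal to the plane is n = PQ × PR = (396, -126, 72).
S lies in the plane iff n · PS = 0.
This gives (72)q + (-1008) = 0, so q = 14.

14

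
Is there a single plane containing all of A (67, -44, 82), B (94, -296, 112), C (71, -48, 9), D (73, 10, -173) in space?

With A as base: AB = (27, -252, 30), AC = (4, -4, -73), AD = (6, 54, -255).
AC × AD = (4962, 582, 240).
AB · (AC × AD) = -5490.
Since -5490 ≠ 0, the four points are not coplanar.

No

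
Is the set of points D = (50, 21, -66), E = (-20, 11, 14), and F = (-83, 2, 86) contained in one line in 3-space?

DE = (-70, -10, 80), DF = (-133, -19, 152).
Each component of DF is 19/10 times the corresponding component of DE, so DF = 19/10·DE and the points are collinear.

Yes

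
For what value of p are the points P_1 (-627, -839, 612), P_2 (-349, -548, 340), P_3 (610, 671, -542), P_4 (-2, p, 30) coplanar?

-72

Coplanarity ⇔ det[P_1P_2; P_1P_3; P_1P_4] = 0.
Expanding, this is linear in p: (-15652)p + (-1126944) = 0.
So p = -72.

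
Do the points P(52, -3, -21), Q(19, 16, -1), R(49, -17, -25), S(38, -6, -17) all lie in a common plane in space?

No

The four points are coplanar iff the 3×3 determinant with rows PQ, PR, PS is zero.
Rows: (-33, 19, 20), (-3, -14, -4), (-14, -3, 4).
Expanding along the first row: (-33)(-68) − (19)(-68) + (20)(-187) = -204.
Nonzero ⇒ not coplanar.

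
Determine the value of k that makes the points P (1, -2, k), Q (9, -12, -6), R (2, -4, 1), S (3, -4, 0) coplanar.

2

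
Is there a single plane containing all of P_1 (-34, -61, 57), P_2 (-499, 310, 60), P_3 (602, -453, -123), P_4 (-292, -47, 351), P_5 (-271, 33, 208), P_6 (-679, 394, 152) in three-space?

The plane through P_1, P_2, P_3 has normal n = P_1P_2 × P_1P_3 = (-65604, -81792, -53676) and equation n·P = 4160316.
Checking the remaining points: n·P_4 = 4160316, n·P_5 = 3914940, n·P_6 = 4160316.
Since n·P_5 = 3914940 ≠ 4160316, P_5 is off the plane and the points are not all coplanar.

No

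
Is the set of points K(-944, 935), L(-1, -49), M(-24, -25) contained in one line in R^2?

Yes

KL = (943, -984), KM = (920, -960).
det[KL; KM] = (943)(-960) − (-984)(920) = 0.
The determinant is zero, so the points are collinear.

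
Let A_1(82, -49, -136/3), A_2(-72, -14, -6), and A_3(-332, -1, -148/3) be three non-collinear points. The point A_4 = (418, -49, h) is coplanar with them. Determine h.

152/3

A normal to the plane is n = A_1A_2 × A_1A_3 = (-2028, -16900, 7098).
A_4 lies in the plane iff n · A_1A_4 = 0.
This gives (7098)h + (-359632) = 0, so h = 152/3.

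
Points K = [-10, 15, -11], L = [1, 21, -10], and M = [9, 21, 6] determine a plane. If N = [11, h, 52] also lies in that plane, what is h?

9

A normal to the plane is n = KL × KM = (96, -168, -48).
N lies in the plane iff n · KN = 0.
This gives (-168)h + (1512) = 0, so h = 9.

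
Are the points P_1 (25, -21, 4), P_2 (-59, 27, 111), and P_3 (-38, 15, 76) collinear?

No

P_1P_2 = (-84, 48, 107), P_1P_3 = (-63, 36, 72).
Comparing components 2 and 3: (48)(72) − (107)(36) = -396 ≠ 0, so P_1P_2 and P_1P_3 are not parallel and the points are not collinear.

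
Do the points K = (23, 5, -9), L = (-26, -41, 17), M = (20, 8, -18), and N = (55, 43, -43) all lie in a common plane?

No

A normal to the plane through K, L, M is n = KL × KM = (336, -519, -285).
The plane has equation n·P = 7698. For N: n·N = 8418.
8418 ≠ 7698, so N is off the plane.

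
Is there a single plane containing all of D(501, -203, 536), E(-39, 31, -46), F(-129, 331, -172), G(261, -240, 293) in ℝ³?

Yes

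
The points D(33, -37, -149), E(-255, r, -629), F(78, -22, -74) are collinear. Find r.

Direction DF = (45, 15, 75). From the x-coordinate of E, the parameter along the line is τ = (-255 − 33)/45 = -32/5.
Then r = (-37) + (-32/5)·(15) = -133.

-133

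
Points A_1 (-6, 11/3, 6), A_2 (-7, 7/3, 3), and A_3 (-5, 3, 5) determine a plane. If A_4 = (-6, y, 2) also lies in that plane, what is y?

5/3

The plane through A_1, A_2, A_3 has equation −(2/3)x − 4y + 2z = 4/3.
Substituting A_4: (-4)y + (8) = 4/3, so y = 5/3.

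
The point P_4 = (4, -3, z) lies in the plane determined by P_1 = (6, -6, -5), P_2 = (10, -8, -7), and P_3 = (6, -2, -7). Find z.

A normal to the plane is n = P_1P_2 × P_1P_3 = (12, 8, 16).
P_4 lies in the plane iff n · P_1P_4 = 0.
This gives (16)z + (80) = 0, so z = -5.

-5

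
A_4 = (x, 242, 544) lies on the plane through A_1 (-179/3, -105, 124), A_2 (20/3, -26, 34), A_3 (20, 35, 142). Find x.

173/3

Coplanarity requires A_1A_2 · (A_1A_3 × A_1A_4) = 0.
A_1A_2 = (199/3, 79, -90), A_1A_3 = (239/3, 140, 18); the triple product is linear in x with coefficient 14022 and constant term -808602.
Setting it to zero: x = 173/3.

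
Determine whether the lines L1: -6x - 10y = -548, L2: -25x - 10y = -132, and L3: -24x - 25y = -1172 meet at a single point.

Intersecting L1 and L2: solving the 2×2 system gives (x, y) = (-416/19, 6454/95).
Substitute into L3: (-24)(-416/19) + (-25)(6454/95) = -22286/19.
But L3 requires -1172 ≠ -22286/19, so the three lines have no common point.

No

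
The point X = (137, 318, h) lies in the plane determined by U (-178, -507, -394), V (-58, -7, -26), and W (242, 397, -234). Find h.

-78

A normal to the plane is n = UV × UW = (-252672, 135360, -101520).
X lies in the plane iff n · UX = 0.
This gives (-101520)h + (-7918560) = 0, so h = -78.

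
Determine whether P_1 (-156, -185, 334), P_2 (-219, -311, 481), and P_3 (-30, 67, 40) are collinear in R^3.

Yes

P_1P_2 = (-63, -126, 147), P_1P_3 = (126, 252, -294).
Each component of P_1P_3 is -2 times the corresponding component of P_1P_2, so P_1P_3 = -2·P_1P_2 and the points are collinear.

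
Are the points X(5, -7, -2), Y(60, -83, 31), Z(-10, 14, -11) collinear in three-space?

No

XY = (55, -76, 33), XZ = (-15, 21, -9).
XY × XZ = (-9, 0, 15).
The cross product is nonzero, so the points do not lie on one line.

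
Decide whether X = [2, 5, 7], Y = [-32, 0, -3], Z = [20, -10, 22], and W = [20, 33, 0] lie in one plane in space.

A normal to the plane through X, Y, Z is n = XY × XZ = (-225, 330, 600).
The plane has equation n·P = 5400. For W: n·W = 6390.
6390 ≠ 5400, so W is off the plane.

No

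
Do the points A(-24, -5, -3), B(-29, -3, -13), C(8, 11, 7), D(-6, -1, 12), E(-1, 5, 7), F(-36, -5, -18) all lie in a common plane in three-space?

Yes

The plane through A, B, C has normal n = AB × AC = (180, -270, -144) and equation n·P = -2538.
Checking the remaining points: n·D = -2538, n·E = -2538, n·F = -2538.
All equal -2538, so all 6 points lie in one plane.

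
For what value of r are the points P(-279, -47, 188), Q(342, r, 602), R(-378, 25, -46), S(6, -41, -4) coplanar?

-239

The points are coplanar iff PQ · (PR × PS) = 0.
Expanding, this is linear in r: (-85698)r + (-20481822) = 0.
So r = -239.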